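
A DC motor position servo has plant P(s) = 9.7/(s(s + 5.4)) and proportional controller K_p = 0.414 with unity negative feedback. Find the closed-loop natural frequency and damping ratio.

With unity feedback the closed-loop characteristic equation is s² + 5.4s + 0.414·9.7 = s² + 5.4s + 4.016 = 0.
Matching s² + 2ζω_n s + ω_n²: ω_n = √4.016 = 2.004 rad/s and 2ζω_n = 5.4, so ζ = 5.4/(2·2.004) = 1.35.

ω_n = 2 rad/s, ζ = 1.35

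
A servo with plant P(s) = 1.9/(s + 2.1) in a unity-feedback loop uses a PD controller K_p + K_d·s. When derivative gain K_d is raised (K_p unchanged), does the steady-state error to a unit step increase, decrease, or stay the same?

K_d affects only the transient (the s-coefficient); the DC loop gain, and hence e_ss, depends only on K_p.

unchanged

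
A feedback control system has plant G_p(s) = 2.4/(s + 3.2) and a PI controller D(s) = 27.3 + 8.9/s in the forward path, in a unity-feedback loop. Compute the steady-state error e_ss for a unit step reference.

0

The open loop D(s)G_p(s) has a pole at the origin (type 1), so the static position error constant is infinite and e_ss = 1/(1+∞) = 0.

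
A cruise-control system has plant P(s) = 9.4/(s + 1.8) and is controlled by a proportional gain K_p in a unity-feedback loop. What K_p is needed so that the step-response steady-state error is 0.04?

K_p = 4.6

For a type-0 loop with proportional control, e_ss = 1/(1 + K_p·P(0)).
P(0) = 5.222. Require 1/(1 + K_p·5.222) = 0.04, so 1 + 5.222·K_p = 25.
K_p = (25 − 1)/5.222 = 4.6.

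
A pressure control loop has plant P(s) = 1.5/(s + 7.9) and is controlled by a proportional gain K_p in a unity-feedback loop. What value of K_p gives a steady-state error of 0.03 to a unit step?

Steady-state error for a unit step on this type-0 loop is 1/(1 + K_p·P(0)).
P(0) = 0.1899. Require 1/(1 + K_p·0.1899) = 0.03, so 1 + 0.1899·K_p = 33.33.
K_p = (33.33 − 1)/0.1899 = 170.

K_p = 170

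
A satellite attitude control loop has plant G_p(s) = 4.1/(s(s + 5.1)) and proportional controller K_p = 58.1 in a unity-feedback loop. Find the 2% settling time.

From 1 + K_pG_p(s) = 0: s² + 5.1s + 238.2 = 0 ⇒ ω_n = 15.43, ζ = 0.1652.
2% settling time T_s ≈ 4/(ζω_n) = 4/2.55 = 1.57 s.

T_s ≈ 1.57 s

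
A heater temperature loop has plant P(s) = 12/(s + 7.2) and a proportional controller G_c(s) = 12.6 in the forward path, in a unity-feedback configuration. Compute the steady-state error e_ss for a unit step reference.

0.0455

The loop is type 0. Static position error constant K_pos = G_c(0)·P(0) = 12.6·1.667 = 21.
Steady-state error to a unit step: e_ss = 1/(1+K_pos) = 1/22 = 0.0455.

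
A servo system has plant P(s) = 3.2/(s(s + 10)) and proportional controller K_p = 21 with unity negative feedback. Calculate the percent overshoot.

8.91%

From 1 + K_pP(s) = 0: s² + 10s + 67.2 = 0 ⇒ ω_n = 8.198, ζ = 0.6099.
%OS = 100·exp(−πζ/√(1−ζ²)) = 100·exp(−π·0.6099/√0.628) = 8.91%.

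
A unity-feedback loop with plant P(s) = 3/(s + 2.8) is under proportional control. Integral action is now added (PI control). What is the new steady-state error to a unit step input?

0

The integrator makes K_pos = lim_{s→0} C(s)G(s) infinite, so e_ss = 1/(1+K_pos) = 0.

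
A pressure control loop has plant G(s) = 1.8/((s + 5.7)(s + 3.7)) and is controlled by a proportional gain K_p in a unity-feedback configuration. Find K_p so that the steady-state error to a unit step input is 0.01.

K_p = 1160

For a type-0 loop with proportional control, e_ss = 1/(1 + K_p·G(0)).
G(0) = 0.08535. Require 1/(1 + K_p·0.08535) = 0.01, so 1 + 0.08535·K_p = 100.
K_p = (100 − 1)/0.08535 = 1160.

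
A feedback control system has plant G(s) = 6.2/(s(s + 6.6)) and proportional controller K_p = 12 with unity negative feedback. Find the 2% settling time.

T_s ≈ 1.21 s

The closed-loop denominator s² + 6.6s + 74.4 gives ω_n = √74.4 = 8.626 and ζ = 6.6/(2ω_n) = 0.3826.
2% settling time T_s ≈ 4/(ζω_n) = 4/3.3 = 1.21 s.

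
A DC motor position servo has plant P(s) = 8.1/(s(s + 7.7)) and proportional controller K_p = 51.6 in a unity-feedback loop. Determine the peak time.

Closed-loop characteristic equation: s² + 7.7s + 418 = 0, so ω_n = 20.44 rad/s and ζ = 7.7/(2·20.44) = 0.1883.
Damped frequency ω_d = ω_n√(1−ζ²) = 20.08 rad/s, so peak time T_p = π/ω_d = 0.156 s.

T_p = 0.156 s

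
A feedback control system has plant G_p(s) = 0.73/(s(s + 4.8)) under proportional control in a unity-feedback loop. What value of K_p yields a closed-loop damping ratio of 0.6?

Closed-loop characteristic equation: s² + 4.8s + K_p·0.73 = 0.
So ω_n = √(0.73K_p) and 2ζω_n = 4.8, giving ζ = 4.8/(2√(0.73K_p)).
Setting ζ = 0.6: √(0.73K_p) = 4.8/(2·0.6) = 4, so K_p = 16/0.73 = 21.9.

K_p = 21.9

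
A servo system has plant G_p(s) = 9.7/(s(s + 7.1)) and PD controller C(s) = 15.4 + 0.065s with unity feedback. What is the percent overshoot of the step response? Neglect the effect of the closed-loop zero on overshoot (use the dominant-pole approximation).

35.1%

Forward path: (15.4 + 0.065s)·9.7/(s(s+7.1)). The closed-loop characteristic equation is s² + (7.1 + 9.7·0.065)s + 9.7·15.4 = 0.
That is s² + 7.73s + 149.4 = 0, so ω_n = 12.22 rad/s and ζ = 7.73/(2·12.22) = 0.3163.
%OS = 100·exp(−πζ/√(1−ζ²)) = 35.1%.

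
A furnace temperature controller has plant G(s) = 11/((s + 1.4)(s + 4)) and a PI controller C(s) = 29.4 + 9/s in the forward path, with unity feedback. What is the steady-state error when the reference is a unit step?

0

The open loop C(s)G(s) has a pole at the origin (type 1), so the static position error constant is infinite and e_ss = 1/(1+∞) = 0.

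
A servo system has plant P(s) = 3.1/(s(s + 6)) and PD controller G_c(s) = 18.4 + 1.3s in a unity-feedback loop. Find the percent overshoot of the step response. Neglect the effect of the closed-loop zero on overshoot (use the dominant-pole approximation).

6.14%

Forward path: (18.4 + 1.3s)·3.1/(s(s+6)). The closed-loop characteristic equation is s² + (6 + 3.1·1.3)s + 3.1·18.4 = 0.
That is s² + 10.03s + 57.04 = 0, so ω_n = 7.552 rad/s and ζ = 10.03/(2·7.552) = 0.664.
%OS = 100·exp(−πζ/√(1−ζ²)) = 6.14%.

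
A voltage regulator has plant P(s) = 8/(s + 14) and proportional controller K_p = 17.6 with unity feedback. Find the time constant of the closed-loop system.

Closed-loop transfer function: T(s) = K_p·P(s)/(1 + K_p·P(s)) = 140.8/(s + 14 + 140.8) = 140.8/(s + 154.8).
Time constant τ = 1/154.8 = 0.00646 s.

τ = 0.00646 s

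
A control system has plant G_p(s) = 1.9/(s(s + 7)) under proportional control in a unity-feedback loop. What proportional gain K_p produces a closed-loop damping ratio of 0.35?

K_p = 52.6

Closed-loop characteristic equation: s² + 7s + K_p·1.9 = 0.
So ω_n = √(1.9K_p) and 2ζω_n = 7, giving ζ = 7/(2√(1.9K_p)).
Setting ζ = 0.35: √(1.9K_p) = 7/(2·0.35) = 10, so K_p = 100/1.9 = 52.6.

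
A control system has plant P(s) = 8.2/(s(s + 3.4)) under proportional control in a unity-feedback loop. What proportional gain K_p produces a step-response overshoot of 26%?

From %OS = 100·exp(−πζ/√(1−ζ²)) = 26%, ζ = −ln(0.26)/√(π²+ln²(0.26)) = 0.3941.
Characteristic equation s² + 3.4s + 8.2K_p = 0 gives ζ = 3.4/(2√(8.2K_p)).
Setting ζ = 0.3941: √(8.2K_p) = 3.4/(2·0.3941) = 4.314, so K_p = 18.61/8.2 = 2.27.

K_p = 2.27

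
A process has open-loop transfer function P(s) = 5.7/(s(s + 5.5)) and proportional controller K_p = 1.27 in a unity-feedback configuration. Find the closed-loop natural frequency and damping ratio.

With unity feedback the closed-loop characteristic equation is s² + 5.5s + 1.27·5.7 = s² + 5.5s + 7.239 = 0.
Matching s² + 2ζω_n s + ω_n²: ω_n = √7.239 = 2.691 rad/s and 2ζω_n = 5.5, so ζ = 5.5/(2·2.691) = 1.02.

ω_n = 2.69 rad/s, ζ = 1.02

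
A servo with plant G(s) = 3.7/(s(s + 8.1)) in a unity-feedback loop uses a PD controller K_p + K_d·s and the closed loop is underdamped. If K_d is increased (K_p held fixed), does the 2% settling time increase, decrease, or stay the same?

Characteristic equation s² + (8.1 + 3.7K_d)s + 3.7K_p = 0: raising K_d increases ζω_n = (8.1+3.7K_d)/2 while the loop stays underdamped, so T_s ≈ 4/(ζω_n) decreases.

decrease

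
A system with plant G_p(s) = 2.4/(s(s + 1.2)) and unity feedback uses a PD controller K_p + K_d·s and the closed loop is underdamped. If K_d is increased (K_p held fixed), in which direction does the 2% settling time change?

decrease

Characteristic equation s² + (1.2 + 2.4K_d)s + 2.4K_p = 0: raising K_d increases ζω_n = (1.2+2.4K_d)/2 while the loop stays underdamped, so T_s ≈ 4/(ζω_n) decreases.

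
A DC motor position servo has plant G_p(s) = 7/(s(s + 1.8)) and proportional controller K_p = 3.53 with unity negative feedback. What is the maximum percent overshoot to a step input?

The closed-loop denominator s² + 1.8s + 24.71 gives ω_n = √24.71 = 4.971 and ζ = 1.8/(2ω_n) = 0.1811.
%OS = 100·exp(−πζ/√(1−ζ²)) = 100·exp(−π·0.1811/√0.9672) = 56.1%.

56.1%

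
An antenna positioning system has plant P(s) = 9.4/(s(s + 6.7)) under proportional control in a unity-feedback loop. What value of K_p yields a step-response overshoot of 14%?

From %OS = 100·exp(−πζ/√(1−ζ²)) = 14%, ζ = −ln(0.14)/√(π²+ln²(0.14)) = 0.5305.
Characteristic equation s² + 6.7s + 9.4K_p = 0 gives ζ = 6.7/(2√(9.4K_p)).
Setting ζ = 0.5305: √(9.4K_p) = 6.7/(2·0.5305) = 6.315, so K_p = 39.88/9.4 = 4.24.

K_p = 4.24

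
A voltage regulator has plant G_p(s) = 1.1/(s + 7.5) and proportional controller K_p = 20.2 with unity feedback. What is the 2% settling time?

Closed-loop transfer function: T(s) = K_p·G_p(s)/(1 + K_p·G_p(s)) = 22.22/(s + 7.5 + 22.22) = 22.22/(s + 29.72).
Time constant τ = 1/29.72 = 0.03365 s, so the 2% settling time is about 4τ = 0.135 s.

T_s ≈ 0.135 s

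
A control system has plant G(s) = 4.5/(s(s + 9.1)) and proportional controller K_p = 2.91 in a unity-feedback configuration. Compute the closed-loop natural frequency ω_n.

With unity feedback the closed-loop characteristic equation is s² + 9.1s + 2.91·4.5 = s² + 9.1s + 13.1 = 0.
So ω_n² = 13.1 ⇒ ω_n = 3.619 rad/s, and ζ = 9.1/(2ω_n) = 1.26.

ω_n = 3.62 rad/s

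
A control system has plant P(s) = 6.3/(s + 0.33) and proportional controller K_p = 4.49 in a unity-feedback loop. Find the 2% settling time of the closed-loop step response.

T_s ≈ 0.14 s

Closed-loop transfer function: T(s) = K_p·P(s)/(1 + K_p·P(s)) = 28.29/(s + 0.33 + 28.29) = 28.29/(s + 28.62).
Time constant τ = 1/28.62 = 0.03494 s, so the 2% settling time is about 4τ = 0.14 s.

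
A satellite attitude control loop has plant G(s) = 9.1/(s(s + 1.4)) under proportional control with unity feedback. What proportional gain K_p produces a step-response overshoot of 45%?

K_p = 0.887

From %OS = 100·exp(−πζ/√(1−ζ²)) = 45%, ζ = −ln(0.45)/√(π²+ln²(0.45)) = 0.2463.
Characteristic equation s² + 1.4s + 9.1K_p = 0 gives ζ = 1.4/(2√(9.1K_p)).
Setting ζ = 0.2463: √(9.1K_p) = 1.4/(2·0.2463) = 2.842, so K_p = 8.075/9.1 = 0.887.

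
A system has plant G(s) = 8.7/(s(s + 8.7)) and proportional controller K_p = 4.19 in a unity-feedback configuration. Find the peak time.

Closed-loop characteristic equation: s² + 8.7s + 36.45 = 0, so ω_n = 6.038 rad/s and ζ = 8.7/(2·6.038) = 0.7205.
Damped frequency ω_d = ω_n√(1−ζ²) = 4.187 rad/s, so peak time T_p = π/ω_d = 0.75 s.

T_p = 0.75 s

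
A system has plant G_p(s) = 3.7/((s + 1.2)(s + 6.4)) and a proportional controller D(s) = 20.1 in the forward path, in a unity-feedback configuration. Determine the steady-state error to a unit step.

0.0936

The loop is type 0. Static position error constant K_pos = D(0)·G_p(0) = 20.1·0.4818 = 9.684.
Steady-state error to a unit step: e_ss = 1/(1+K_pos) = 1/10.68 = 0.0936.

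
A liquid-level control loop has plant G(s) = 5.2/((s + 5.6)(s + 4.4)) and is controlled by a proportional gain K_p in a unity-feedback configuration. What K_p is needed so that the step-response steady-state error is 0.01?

For a type-0 loop with proportional control, e_ss = 1/(1 + K_p·G(0)).
G(0) = 0.211. Require 1/(1 + K_p·0.211) = 0.01, so 1 + 0.211·K_p = 100.
K_p = (100 − 1)/0.211 = 469.

K_p = 469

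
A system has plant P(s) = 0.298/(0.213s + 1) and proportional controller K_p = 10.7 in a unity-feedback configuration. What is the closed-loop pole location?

s = -19.66

Closed loop: T(s) = K_p·P/(1+K_p·P) = 3.189/(0.213s + 1 + 3.189), with pole at s = −(1 + 3.189)/0.213 = −19.66.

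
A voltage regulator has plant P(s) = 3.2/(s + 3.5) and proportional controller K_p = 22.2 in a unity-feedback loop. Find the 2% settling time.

T_s ≈ 0.0537 s

Closed-loop transfer function: T(s) = K_p·P(s)/(1 + K_p·P(s)) = 71.04/(s + 3.5 + 71.04) = 71.04/(s + 74.54).
Time constant τ = 1/74.54 = 0.01342 s, so the 2% settling time is about 4τ = 0.0537 s.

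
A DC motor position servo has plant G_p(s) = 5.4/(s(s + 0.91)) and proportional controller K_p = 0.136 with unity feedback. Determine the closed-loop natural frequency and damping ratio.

ω_n = 0.857 rad/s, ζ = 0.531

1 + K_p·G_p(s) = 0 gives s² + 0.91s + 0.7344 = 0.
Matching s² + 2ζω_n s + ω_n²: ω_n = √0.7344 = 0.857 rad/s and 2ζω_n = 0.91, so ζ = 0.91/(2·0.857) = 0.531.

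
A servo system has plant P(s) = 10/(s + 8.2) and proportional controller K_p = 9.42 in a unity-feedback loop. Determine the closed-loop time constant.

Closed-loop transfer function: T(s) = K_p·P(s)/(1 + K_p·P(s)) = 94.2/(s + 8.2 + 94.2) = 94.2/(s + 102.4).
Time constant τ = 1/102.4 = 0.00977 s.

τ = 0.00977 s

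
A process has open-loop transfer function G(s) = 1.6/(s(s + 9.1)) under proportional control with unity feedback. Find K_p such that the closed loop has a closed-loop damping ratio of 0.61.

K_p = 34.8

Closed-loop characteristic equation: s² + 9.1s + K_p·1.6 = 0.
So ω_n = √(1.6K_p) and 2ζω_n = 9.1, giving ζ = 9.1/(2√(1.6K_p)).
Setting ζ = 0.61: √(1.6K_p) = 9.1/(2·0.61) = 7.459, so K_p = 55.64/1.6 = 34.8.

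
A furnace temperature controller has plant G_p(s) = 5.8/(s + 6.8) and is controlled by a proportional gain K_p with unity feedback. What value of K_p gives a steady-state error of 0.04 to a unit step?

For a type-0 loop with proportional control, e_ss = 1/(1 + K_p·G_p(0)).
G_p(0) = 0.8529. Require 1/(1 + K_p·0.8529) = 0.04, so 1 + 0.8529·K_p = 25.
K_p = (25 − 1)/0.8529 = 28.1.

K_p = 28.1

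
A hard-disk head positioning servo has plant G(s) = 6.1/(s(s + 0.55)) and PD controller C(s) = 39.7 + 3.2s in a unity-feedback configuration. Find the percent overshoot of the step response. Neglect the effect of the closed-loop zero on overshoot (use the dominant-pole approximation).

7.06%

Forward path: (39.7 + 3.2s)·6.1/(s(s+0.55)). The closed-loop characteristic equation is s² + (0.55 + 6.1·3.2)s + 6.1·39.7 = 0.
That is s² + 20.07s + 242.2 = 0, so ω_n = 15.56 rad/s and ζ = 20.07/(2·15.56) = 0.6448.
%OS = 100·exp(−πζ/√(1−ζ²)) = 7.06%.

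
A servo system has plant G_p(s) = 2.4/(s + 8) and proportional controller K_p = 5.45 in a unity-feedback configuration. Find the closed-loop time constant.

τ = 0.0474 s

Closed-loop transfer function: T(s) = K_p·G_p(s)/(1 + K_p·G_p(s)) = 13.08/(s + 8 + 13.08) = 13.08/(s + 21.08).
Time constant τ = 1/21.08 = 0.0474 s.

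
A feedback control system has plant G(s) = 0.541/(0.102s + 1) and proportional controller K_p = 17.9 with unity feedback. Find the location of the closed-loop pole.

Closed loop: T(s) = K_p·G/(1+K_p·G) = 9.684/(0.102s + 1 + 9.684), with pole at s = −(1 + 9.684)/0.102 = −104.7.

s = -104.7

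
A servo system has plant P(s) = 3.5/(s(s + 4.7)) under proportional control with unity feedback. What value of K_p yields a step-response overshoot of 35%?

From %OS = 100·exp(−πζ/√(1−ζ²)) = 35%, ζ = −ln(0.35)/√(π²+ln²(0.35)) = 0.3169.
Characteristic equation s² + 4.7s + 3.5K_p = 0 gives ζ = 4.7/(2√(3.5K_p)).
Setting ζ = 0.3169: √(3.5K_p) = 4.7/(2·0.3169) = 7.415, so K_p = 54.98/3.5 = 15.7.

K_p = 15.7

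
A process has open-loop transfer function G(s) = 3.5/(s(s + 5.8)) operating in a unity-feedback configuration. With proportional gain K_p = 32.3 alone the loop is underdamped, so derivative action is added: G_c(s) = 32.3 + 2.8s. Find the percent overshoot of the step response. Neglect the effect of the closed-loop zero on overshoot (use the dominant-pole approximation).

3.37%

Forward path: (32.3 + 2.8s)·3.5/(s(s+5.8)). The closed-loop characteristic equation is s² + (5.8 + 3.5·2.8)s + 3.5·32.3 = 0.
That is s² + 15.6s + 113 = 0, so ω_n = 10.63 rad/s and ζ = 15.6/(2·10.63) = 0.7336.
%OS = 100·exp(−πζ/√(1−ζ²)) = 3.37%.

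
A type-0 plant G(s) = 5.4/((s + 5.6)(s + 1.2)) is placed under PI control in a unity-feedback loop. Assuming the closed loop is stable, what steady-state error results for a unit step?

The PI controller's integrator makes the forward path type 1, so e_ss to a step is zero.

0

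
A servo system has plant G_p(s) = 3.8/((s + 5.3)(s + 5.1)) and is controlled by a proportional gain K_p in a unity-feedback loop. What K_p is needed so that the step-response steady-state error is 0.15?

For a type-0 loop with proportional control, e_ss = 1/(1 + K_p·G_p(0)).
G_p(0) = 0.1406. Require 1/(1 + K_p·0.1406) = 0.15, so 1 + 0.1406·K_p = 6.667.
K_p = (6.667 − 1)/0.1406 = 40.3.

K_p = 40.3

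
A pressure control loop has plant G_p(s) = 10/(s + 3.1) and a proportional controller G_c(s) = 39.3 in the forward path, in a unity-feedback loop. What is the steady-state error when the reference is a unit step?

0.00783

The loop is type 0. Static position error constant K_pos = G_c(0)·G_p(0) = 39.3·3.226 = 126.8.
Steady-state error to a unit step: e_ss = 1/(1+K_pos) = 1/127.8 = 0.00783.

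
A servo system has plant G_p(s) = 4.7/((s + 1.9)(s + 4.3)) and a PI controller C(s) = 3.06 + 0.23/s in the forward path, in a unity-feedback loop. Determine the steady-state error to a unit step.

The open loop C(s)G_p(s) has a pole at the origin (type 1), so the static position error constant is infinite and e_ss = 1/(1+∞) = 0.

0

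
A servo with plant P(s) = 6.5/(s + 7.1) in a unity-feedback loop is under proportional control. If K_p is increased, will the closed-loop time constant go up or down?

Closed-loop pole is at s = −(7.1+K_p·6.5); larger K_p moves it further left, so τ = 1/(7.1+K_p·6.5) decreases.

decrease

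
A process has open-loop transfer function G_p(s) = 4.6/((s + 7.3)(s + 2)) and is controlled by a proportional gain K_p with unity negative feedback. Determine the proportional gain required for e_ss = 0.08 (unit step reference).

K_p = 36.5

For a type-0 loop with proportional control, e_ss = 1/(1 + K_p·G_p(0)).
G_p(0) = 0.3151. Require 1/(1 + K_p·0.3151) = 0.08, so 1 + 0.3151·K_p = 12.5.
K_p = (12.5 − 1)/0.3151 = 36.5.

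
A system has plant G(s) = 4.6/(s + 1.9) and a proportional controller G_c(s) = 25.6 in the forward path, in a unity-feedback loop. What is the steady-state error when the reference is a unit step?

0.0159

The loop is type 0. Static position error constant K_pos = G_c(0)·G(0) = 25.6·2.421 = 61.98.
Steady-state error to a unit step: e_ss = 1/(1+K_pos) = 1/62.98 = 0.0159.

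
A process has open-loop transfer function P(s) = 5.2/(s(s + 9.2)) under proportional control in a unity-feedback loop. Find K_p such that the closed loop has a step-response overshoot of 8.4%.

From %OS = 100·exp(−πζ/√(1−ζ²)) = 8.4%, ζ = −ln(0.084)/√(π²+ln²(0.084)) = 0.6191.
Characteristic equation s² + 9.2s + 5.2K_p = 0 gives ζ = 9.2/(2√(5.2K_p)).
Setting ζ = 0.6191: √(5.2K_p) = 9.2/(2·0.6191) = 7.43, so K_p = 55.2/5.2 = 10.6.

K_p = 10.6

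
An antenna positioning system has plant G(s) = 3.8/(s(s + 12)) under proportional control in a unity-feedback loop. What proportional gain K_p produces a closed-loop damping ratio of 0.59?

K_p = 27.2

Closed-loop characteristic equation: s² + 12s + K_p·3.8 = 0.
So ω_n = √(3.8K_p) and 2ζω_n = 12, giving ζ = 12/(2√(3.8K_p)).
Setting ζ = 0.59: √(3.8K_p) = 12/(2·0.59) = 10.17, so K_p = 103.4/3.8 = 27.2.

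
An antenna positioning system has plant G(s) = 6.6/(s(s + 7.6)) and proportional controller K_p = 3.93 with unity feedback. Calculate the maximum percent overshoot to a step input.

The closed-loop denominator s² + 7.6s + 25.94 gives ω_n = √25.94 = 5.093 and ζ = 7.6/(2ω_n) = 0.7461.
%OS = 100·exp(−πζ/√(1−ζ²)) = 100·exp(−π·0.7461/√0.4433) = 2.96%.

2.96%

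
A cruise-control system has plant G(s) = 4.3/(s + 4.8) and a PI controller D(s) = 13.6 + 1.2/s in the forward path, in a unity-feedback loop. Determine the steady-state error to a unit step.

The open loop D(s)G(s) has a pole at the origin (type 1), so the static position error constant is infinite and e_ss = 1/(1+∞) = 0.

0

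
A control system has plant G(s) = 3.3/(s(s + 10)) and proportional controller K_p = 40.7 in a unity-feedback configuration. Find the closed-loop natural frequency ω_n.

ω_n = 11.6 rad/s

The closed-loop denominator is s(s+10) + 40.7·3.3 = s² + 10s + 134.3.
So ω_n² = 134.3 ⇒ ω_n = 11.59 rad/s, and ζ = 10/(2ω_n) = 0.431.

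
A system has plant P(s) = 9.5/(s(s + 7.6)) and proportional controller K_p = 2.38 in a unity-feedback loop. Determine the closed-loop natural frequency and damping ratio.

With unity feedback the closed-loop characteristic equation is s² + 7.6s + 2.38·9.5 = s² + 7.6s + 22.61 = 0.
Matching s² + 2ζω_n s + ω_n²: ω_n = √22.61 = 4.755 rad/s and 2ζω_n = 7.6, so ζ = 7.6/(2·4.755) = 0.799.

ω_n = 4.75 rad/s, ζ = 0.799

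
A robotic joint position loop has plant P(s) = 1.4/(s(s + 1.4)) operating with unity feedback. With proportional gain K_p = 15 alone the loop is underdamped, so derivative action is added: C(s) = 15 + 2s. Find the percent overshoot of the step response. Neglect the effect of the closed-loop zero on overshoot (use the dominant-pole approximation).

19.8%

Forward path: (15 + 2s)·1.4/(s(s+1.4)). The closed-loop characteristic equation is s² + (1.4 + 1.4·2)s + 1.4·15 = 0.
That is s² + 4.2s + 21 = 0, so ω_n = 4.583 rad/s and ζ = 4.2/(2·4.583) = 0.4583.
%OS = 100·exp(−πζ/√(1−ζ²)) = 19.8%.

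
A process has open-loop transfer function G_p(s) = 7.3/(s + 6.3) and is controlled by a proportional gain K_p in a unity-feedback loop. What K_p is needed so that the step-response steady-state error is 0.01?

K_p = 85.4

The loop is type 0, so e_ss(step) = 1/(1 + K_pos) with K_pos = K_p·G_p(0).
G_p(0) = 1.159. Require 1/(1 + K_p·1.159) = 0.01, so 1 + 1.159·K_p = 100.
K_p = (100 − 1)/1.159 = 85.4.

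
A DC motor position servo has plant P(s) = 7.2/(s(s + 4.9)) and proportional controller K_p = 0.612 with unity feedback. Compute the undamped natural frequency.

The closed-loop denominator is s(s+4.9) + 0.612·7.2 = s² + 4.9s + 4.406.
So ω_n² = 4.406 ⇒ ω_n = 2.099 rad/s, and ζ = 4.9/(2ω_n) = 1.17.

ω_n = 2.1 rad/s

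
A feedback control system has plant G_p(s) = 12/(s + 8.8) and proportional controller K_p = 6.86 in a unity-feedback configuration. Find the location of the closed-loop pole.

s = -91.12

Closed-loop transfer function: T(s) = K_p·G_p(s)/(1 + K_p·G_p(s)) = 82.32/(s + 8.8 + 82.32) = 82.32/(s + 91.12).
The closed-loop pole is at s = −91.12.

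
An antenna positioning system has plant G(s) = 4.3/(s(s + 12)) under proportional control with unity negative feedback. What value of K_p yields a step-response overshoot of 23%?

K_p = 46.6

From %OS = 100·exp(−πζ/√(1−ζ²)) = 23%, ζ = −ln(0.23)/√(π²+ln²(0.23)) = 0.4237.
Characteristic equation s² + 12s + 4.3K_p = 0 gives ζ = 12/(2√(4.3K_p)).
Setting ζ = 0.4237: √(4.3K_p) = 12/(2·0.4237) = 14.16, so K_p = 200.5/4.3 = 46.6.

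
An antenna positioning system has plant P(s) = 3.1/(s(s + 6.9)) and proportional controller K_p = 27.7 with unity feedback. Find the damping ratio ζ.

ζ = 0.372

1 + K_p·P(s) = 0 gives s² + 6.9s + 85.87 = 0.
So ω_n² = 85.87 ⇒ ω_n = 9.267 rad/s, and ζ = 6.9/(2ω_n) = 0.372.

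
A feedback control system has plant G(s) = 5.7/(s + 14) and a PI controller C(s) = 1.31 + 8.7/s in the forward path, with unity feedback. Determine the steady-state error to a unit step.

0

The open loop C(s)G(s) has a pole at the origin (type 1), so the static position error constant is infinite and e_ss = 1/(1+∞) = 0.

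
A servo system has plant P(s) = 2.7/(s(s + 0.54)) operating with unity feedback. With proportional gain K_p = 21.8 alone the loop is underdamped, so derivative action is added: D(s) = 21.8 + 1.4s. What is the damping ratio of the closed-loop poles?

Forward path: (21.8 + 1.4s)·2.7/(s(s+0.54)). The closed-loop characteristic equation is s² + (0.54 + 2.7·1.4)s + 2.7·21.8 = 0.
That is s² + 4.32s + 58.86 = 0, so ω_n = 7.672 rad/s and ζ = 4.32/(2·7.672) = 0.2815.

ζ = 0.282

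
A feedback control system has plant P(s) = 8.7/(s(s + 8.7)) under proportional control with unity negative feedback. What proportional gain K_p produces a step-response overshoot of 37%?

K_p = 23.9

From %OS = 100·exp(−πζ/√(1−ζ²)) = 37%, ζ = −ln(0.37)/√(π²+ln²(0.37)) = 0.3017.
Characteristic equation s² + 8.7s + 8.7K_p = 0 gives ζ = 8.7/(2√(8.7K_p)).
Setting ζ = 0.3017: √(8.7K_p) = 8.7/(2·0.3017) = 14.42, so K_p = 207.8/8.7 = 23.9.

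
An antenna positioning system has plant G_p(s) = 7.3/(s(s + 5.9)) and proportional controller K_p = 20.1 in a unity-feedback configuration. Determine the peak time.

The closed-loop denominator s² + 5.9s + 146.7 gives ω_n = √146.7 = 12.11 and ζ = 5.9/(2ω_n) = 0.2435.
Damped frequency ω_d = ω_n√(1−ζ²) = 11.75 rad/s, so peak time T_p = π/ω_d = 0.267 s.

T_p = 0.267 s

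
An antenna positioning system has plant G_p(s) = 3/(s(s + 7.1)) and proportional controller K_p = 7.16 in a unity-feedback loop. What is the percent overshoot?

From 1 + K_pG_p(s) = 0: s² + 7.1s + 21.48 = 0 ⇒ ω_n = 4.635, ζ = 0.766.
%OS = 100·exp(−πζ/√(1−ζ²)) = 100·exp(−π·0.766/√0.4133) = 2.37%.

2.37%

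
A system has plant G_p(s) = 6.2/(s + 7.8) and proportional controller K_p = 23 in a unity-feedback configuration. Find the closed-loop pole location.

Closed-loop transfer function: T(s) = K_p·G_p(s)/(1 + K_p·G_p(s)) = 142.6/(s + 7.8 + 142.6) = 142.6/(s + 150.4).
The closed-loop pole is at s = −150.4.

s = -150.4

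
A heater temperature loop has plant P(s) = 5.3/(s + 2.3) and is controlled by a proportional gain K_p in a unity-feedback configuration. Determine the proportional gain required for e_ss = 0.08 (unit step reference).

K_p = 4.99

Steady-state error for a unit step on this type-0 loop is 1/(1 + K_p·P(0)).
P(0) = 2.304. Require 1/(1 + K_p·2.304) = 0.08, so 1 + 2.304·K_p = 12.5.
K_p = (12.5 − 1)/2.304 = 4.99.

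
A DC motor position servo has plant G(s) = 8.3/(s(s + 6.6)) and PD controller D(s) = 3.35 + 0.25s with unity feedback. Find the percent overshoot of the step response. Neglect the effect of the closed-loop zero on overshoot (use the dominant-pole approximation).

Forward path: (3.35 + 0.25s)·8.3/(s(s+6.6)). The closed-loop characteristic equation is s² + (6.6 + 8.3·0.25)s + 8.3·3.35 = 0.
That is s² + 8.675s + 27.81 = 0, so ω_n = 5.273 rad/s and ζ = 8.675/(2·5.273) = 0.8226.
%OS = 100·exp(−πζ/√(1−ζ²)) = 1.06%.

1.06%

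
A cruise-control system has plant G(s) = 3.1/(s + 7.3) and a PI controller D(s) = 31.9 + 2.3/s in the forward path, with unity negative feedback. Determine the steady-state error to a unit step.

0

The open loop D(s)G(s) has a pole at the origin (type 1), so the static position error constant is infinite and e_ss = 1/(1+∞) = 0.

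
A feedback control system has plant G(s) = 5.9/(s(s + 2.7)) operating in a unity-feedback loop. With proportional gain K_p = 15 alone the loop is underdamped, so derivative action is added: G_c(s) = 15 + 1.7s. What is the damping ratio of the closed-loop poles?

ζ = 0.677

Forward path: (15 + 1.7s)·5.9/(s(s+2.7)). The closed-loop characteristic equation is s² + (2.7 + 5.9·1.7)s + 5.9·15 = 0.
That is s² + 12.73s + 88.5 = 0, so ω_n = 9.407 rad/s and ζ = 12.73/(2·9.407) = 0.6766.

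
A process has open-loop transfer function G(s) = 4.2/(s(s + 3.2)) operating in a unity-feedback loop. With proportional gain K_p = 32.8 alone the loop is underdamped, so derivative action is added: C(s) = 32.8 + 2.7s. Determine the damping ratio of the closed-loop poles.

Forward path: (32.8 + 2.7s)·4.2/(s(s+3.2)). The closed-loop characteristic equation is s² + (3.2 + 4.2·2.7)s + 4.2·32.8 = 0.
That is s² + 14.54s + 137.8 = 0, so ω_n = 11.74 rad/s and ζ = 14.54/(2·11.74) = 0.6194.

ζ = 0.619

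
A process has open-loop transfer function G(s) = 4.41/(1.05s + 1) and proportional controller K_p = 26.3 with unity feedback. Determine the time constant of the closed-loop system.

τ = 0.00898 s

Closed loop: T(s) = K_p·G/(1+K_p·G) = 116/(1.05s + 1 + 116), with pole at s = −(1 + 116)/1.05 = −111.4.
Closed-loop time constant τ = 1/111.4 = 0.00898 s.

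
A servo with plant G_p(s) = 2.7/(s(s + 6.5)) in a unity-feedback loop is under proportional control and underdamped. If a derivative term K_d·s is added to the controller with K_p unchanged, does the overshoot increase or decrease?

With PD the characteristic equation becomes s² + (a + K·K_d)s + K·K_p = 0; the damping term grows, ζ rises, overshoot falls.

decrease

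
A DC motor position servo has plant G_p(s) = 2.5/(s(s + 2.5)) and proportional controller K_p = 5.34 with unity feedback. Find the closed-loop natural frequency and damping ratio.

1 + K_p·G_p(s) = 0 gives s² + 2.5s + 13.35 = 0.
Matching s² + 2ζω_n s + ω_n²: ω_n = √13.35 = 3.654 rad/s and 2ζω_n = 2.5, so ζ = 2.5/(2·3.654) = 0.342.

ω_n = 3.65 rad/s, ζ = 0.342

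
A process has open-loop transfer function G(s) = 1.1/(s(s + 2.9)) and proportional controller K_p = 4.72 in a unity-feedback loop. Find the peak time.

T_p = 1.79 s

The closed-loop denominator s² + 2.9s + 5.192 gives ω_n = √5.192 = 2.279 and ζ = 2.9/(2ω_n) = 0.6364.
Damped frequency ω_d = ω_n√(1−ζ²) = 1.758 rad/s, so peak time T_p = π/ω_d = 1.79 s.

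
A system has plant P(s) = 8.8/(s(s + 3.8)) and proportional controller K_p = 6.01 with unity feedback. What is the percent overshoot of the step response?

42.7%

The closed-loop denominator s² + 3.8s + 52.89 gives ω_n = √52.89 = 7.272 and ζ = 3.8/(2ω_n) = 0.2613.
%OS = 100·exp(−πζ/√(1−ζ²)) = 100·exp(−π·0.2613/√0.9317) = 42.7%.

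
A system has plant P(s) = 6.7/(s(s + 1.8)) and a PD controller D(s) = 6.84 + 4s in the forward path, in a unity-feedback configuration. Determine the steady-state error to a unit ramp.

0.0393

The loop has one pole at the origin (type 1). Velocity error constant K_v = lim_{s→0} s·D(s)P(s) = 6.84·6.7/1.8 = 25.46.
Steady-state error to a unit ramp: e_ss = 1/K_v = 0.0393.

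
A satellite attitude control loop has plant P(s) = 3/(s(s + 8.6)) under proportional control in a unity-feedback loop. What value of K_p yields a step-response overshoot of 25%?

From %OS = 100·exp(−πζ/√(1−ζ²)) = 25%, ζ = −ln(0.25)/√(π²+ln²(0.25)) = 0.4037.
Characteristic equation s² + 8.6s + 3K_p = 0 gives ζ = 8.6/(2√(3K_p)).
Setting ζ = 0.4037: √(3K_p) = 8.6/(2·0.4037) = 10.65, so K_p = 113.4/3 = 37.8.

K_p = 37.8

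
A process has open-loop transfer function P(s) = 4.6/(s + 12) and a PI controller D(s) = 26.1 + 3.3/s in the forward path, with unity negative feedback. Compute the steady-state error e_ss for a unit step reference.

The open loop D(s)P(s) has a pole at the origin (type 1), so the static position error constant is infinite and e_ss = 1/(1+∞) = 0.

0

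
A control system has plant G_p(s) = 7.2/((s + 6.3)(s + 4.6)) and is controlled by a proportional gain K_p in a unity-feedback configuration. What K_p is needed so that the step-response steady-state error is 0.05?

Steady-state error for a unit step on this type-0 loop is 1/(1 + K_p·G_p(0)).
G_p(0) = 0.2484. Require 1/(1 + K_p·0.2484) = 0.05, so 1 + 0.2484·K_p = 20.
K_p = (20 − 1)/0.2484 = 76.5.

K_p = 76.5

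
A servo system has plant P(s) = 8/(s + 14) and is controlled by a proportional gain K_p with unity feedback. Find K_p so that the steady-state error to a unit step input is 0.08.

K_p = 20.1

For a type-0 loop with proportional control, e_ss = 1/(1 + K_p·P(0)).
P(0) = 0.5714. Require 1/(1 + K_p·0.5714) = 0.08, so 1 + 0.5714·K_p = 12.5.
K_p = (12.5 − 1)/0.5714 = 20.1.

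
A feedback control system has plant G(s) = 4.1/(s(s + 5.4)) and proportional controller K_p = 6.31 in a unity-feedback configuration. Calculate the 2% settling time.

The closed-loop denominator s² + 5.4s + 25.87 gives ω_n = √25.87 = 5.086 and ζ = 5.4/(2ω_n) = 0.5308.
2% settling time T_s ≈ 4/(ζω_n) = 4/2.7 = 1.48 s.

T_s ≈ 1.48 s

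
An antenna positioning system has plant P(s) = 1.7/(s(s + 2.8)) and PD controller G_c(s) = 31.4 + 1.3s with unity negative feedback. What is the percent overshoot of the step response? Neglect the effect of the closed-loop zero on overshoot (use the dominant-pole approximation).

31.8%

Forward path: (31.4 + 1.3s)·1.7/(s(s+2.8)). The closed-loop characteristic equation is s² + (2.8 + 1.7·1.3)s + 1.7·31.4 = 0.
That is s² + 5.01s + 53.38 = 0, so ω_n = 7.306 rad/s and ζ = 5.01/(2·7.306) = 0.3429.
%OS = 100·exp(−πζ/√(1−ζ²)) = 31.8%.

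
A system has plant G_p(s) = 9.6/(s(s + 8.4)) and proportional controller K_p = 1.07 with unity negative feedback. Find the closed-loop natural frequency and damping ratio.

1 + K_p·G_p(s) = 0 gives s² + 8.4s + 10.27 = 0.
Matching s² + 2ζω_n s + ω_n²: ω_n = √10.27 = 3.205 rad/s and 2ζω_n = 8.4, so ζ = 8.4/(2·3.205) = 1.31.

ω_n = 3.2 rad/s, ζ = 1.31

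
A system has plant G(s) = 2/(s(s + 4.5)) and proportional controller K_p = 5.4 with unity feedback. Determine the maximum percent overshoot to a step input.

The closed-loop denominator s² + 4.5s + 10.8 gives ω_n = √10.8 = 3.286 and ζ = 4.5/(2ω_n) = 0.6847.
%OS = 100·exp(−πζ/√(1−ζ²)) = 100·exp(−π·0.6847/√0.5312) = 5.23%.

5.23%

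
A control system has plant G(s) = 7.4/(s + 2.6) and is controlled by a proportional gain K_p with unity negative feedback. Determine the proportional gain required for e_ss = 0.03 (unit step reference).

The loop is type 0, so e_ss(step) = 1/(1 + K_pos) with K_pos = K_p·G(0).
G(0) = 2.846. Require 1/(1 + K_p·2.846) = 0.03, so 1 + 2.846·K_p = 33.33.
K_p = (33.33 − 1)/2.846 = 11.4.

K_p = 11.4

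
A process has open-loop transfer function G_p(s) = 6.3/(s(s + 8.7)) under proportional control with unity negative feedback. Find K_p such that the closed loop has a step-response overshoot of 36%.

K_p = 31.4

From %OS = 100·exp(−πζ/√(1−ζ²)) = 36%, ζ = −ln(0.36)/√(π²+ln²(0.36)) = 0.3093.
Characteristic equation s² + 8.7s + 6.3K_p = 0 gives ζ = 8.7/(2√(6.3K_p)).
Setting ζ = 0.3093: √(6.3K_p) = 8.7/(2·0.3093) = 14.07, so K_p = 197.8/6.3 = 31.4.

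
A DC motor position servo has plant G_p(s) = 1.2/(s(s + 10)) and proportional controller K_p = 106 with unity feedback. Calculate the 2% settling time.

Closed-loop characteristic equation: s² + 10s + 127.2 = 0, so ω_n = 11.28 rad/s and ζ = 10/(2·11.28) = 0.4433.
2% settling time T_s ≈ 4/(ζω_n) = 4/5 = 0.8 s.

T_s ≈ 0.8 s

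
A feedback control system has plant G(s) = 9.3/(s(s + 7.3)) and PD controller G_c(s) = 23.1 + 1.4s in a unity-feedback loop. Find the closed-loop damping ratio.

Forward path: (23.1 + 1.4s)·9.3/(s(s+7.3)). The closed-loop characteristic equation is s² + (7.3 + 9.3·1.4)s + 9.3·23.1 = 0.
That is s² + 20.32s + 214.8 = 0, so ω_n = 14.66 rad/s and ζ = 20.32/(2·14.66) = 0.6932.

ζ = 0.693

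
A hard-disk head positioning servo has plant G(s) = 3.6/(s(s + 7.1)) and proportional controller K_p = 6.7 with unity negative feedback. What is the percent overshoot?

3.74%

Closed-loop characteristic equation: s² + 7.1s + 24.12 = 0, so ω_n = 4.911 rad/s and ζ = 7.1/(2·4.911) = 0.7228.
%OS = 100·exp(−πζ/√(1−ζ²)) = 100·exp(−π·0.7228/√0.4775) = 3.74%.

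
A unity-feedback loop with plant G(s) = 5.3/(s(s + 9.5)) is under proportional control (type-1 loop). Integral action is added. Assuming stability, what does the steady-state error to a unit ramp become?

The integrator raises the loop to type 2, so K_v → ∞ and e_ss to a ramp is zero.

0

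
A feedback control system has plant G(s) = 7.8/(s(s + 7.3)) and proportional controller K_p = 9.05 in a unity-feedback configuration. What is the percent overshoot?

Closed-loop characteristic equation: s² + 7.3s + 70.59 = 0, so ω_n = 8.402 rad/s and ζ = 7.3/(2·8.402) = 0.4344.
%OS = 100·exp(−πζ/√(1−ζ²)) = 100·exp(−π·0.4344/√0.8113) = 22%.

22%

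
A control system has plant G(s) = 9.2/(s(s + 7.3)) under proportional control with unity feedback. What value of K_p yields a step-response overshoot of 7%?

K_p = 3.47

From %OS = 100·exp(−πζ/√(1−ζ²)) = 7%, ζ = −ln(0.07)/√(π²+ln²(0.07)) = 0.6461.
Characteristic equation s² + 7.3s + 9.2K_p = 0 gives ζ = 7.3/(2√(9.2K_p)).
Setting ζ = 0.6461: √(9.2K_p) = 7.3/(2·0.6461) = 5.649, so K_p = 31.92/9.2 = 3.47.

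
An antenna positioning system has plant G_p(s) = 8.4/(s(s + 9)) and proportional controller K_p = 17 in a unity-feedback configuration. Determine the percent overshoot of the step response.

The closed-loop denominator s² + 9s + 142.8 gives ω_n = √142.8 = 11.95 and ζ = 9/(2ω_n) = 0.3766.
%OS = 100·exp(−πζ/√(1−ζ²)) = 100·exp(−π·0.3766/√0.8582) = 27.9%.

27.9%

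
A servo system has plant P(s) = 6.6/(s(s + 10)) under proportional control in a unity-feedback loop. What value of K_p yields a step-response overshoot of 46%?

K_p = 65.8

From %OS = 100·exp(−πζ/√(1−ζ²)) = 46%, ζ = −ln(0.46)/√(π²+ln²(0.46)) = 0.24.
Characteristic equation s² + 10s + 6.6K_p = 0 gives ζ = 10/(2√(6.6K_p)).
Setting ζ = 0.24: √(6.6K_p) = 10/(2·0.24) = 20.84, so K_p = 434.2/6.6 = 65.8.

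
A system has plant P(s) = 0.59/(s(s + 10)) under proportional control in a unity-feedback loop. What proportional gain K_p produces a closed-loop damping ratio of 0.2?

K_p = 1060

Closed-loop characteristic equation: s² + 10s + K_p·0.59 = 0.
So ω_n = √(0.59K_p) and 2ζω_n = 10, giving ζ = 10/(2√(0.59K_p)).
Setting ζ = 0.2: √(0.59K_p) = 10/(2·0.2) = 25, so K_p = 625/0.59 = 1060.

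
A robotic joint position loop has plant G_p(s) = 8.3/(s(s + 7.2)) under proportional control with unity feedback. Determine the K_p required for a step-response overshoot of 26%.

K_p = 10.1

From %OS = 100·exp(−πζ/√(1−ζ²)) = 26%, ζ = −ln(0.26)/√(π²+ln²(0.26)) = 0.3941.
Characteristic equation s² + 7.2s + 8.3K_p = 0 gives ζ = 7.2/(2√(8.3K_p)).
Setting ζ = 0.3941: √(8.3K_p) = 7.2/(2·0.3941) = 9.135, so K_p = 83.45/8.3 = 10.1.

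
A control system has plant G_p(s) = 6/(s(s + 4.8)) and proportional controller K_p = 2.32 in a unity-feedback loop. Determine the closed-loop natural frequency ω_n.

The closed-loop denominator is s(s+4.8) + 2.32·6 = s² + 4.8s + 13.92.
Matching s² + 2ζω_n s + ω_n²: ω_n = √13.92 = 3.731 rad/s and 2ζω_n = 4.8, so ζ = 4.8/(2·3.731) = 0.643.

ω_n = 3.73 rad/s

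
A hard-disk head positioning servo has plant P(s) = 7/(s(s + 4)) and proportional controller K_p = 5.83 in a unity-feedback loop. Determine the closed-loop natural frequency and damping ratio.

1 + K_p·P(s) = 0 gives s² + 4s + 40.81 = 0.
So ω_n² = 40.81 ⇒ ω_n = 6.388 rad/s, and ζ = 4/(2ω_n) = 0.313.

ω_n = 6.39 rad/s, ζ = 0.313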